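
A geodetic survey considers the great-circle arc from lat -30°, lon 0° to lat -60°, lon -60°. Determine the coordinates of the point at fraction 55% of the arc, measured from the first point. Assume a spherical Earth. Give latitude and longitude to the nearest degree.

Write both endpoints as unit vectors p₁, p₂ with components (cos φ cos λ, cos φ sin λ, sin φ).
The central angle between the endpoints is δ = arccos(p₁·p₂) ≈ 0.864 rad (49.5°).
Interpolate at f = 0.55 with slerp weights a = sin((1−f)δ)/sin δ ≈ 0.498, b = sin(fδ)/sin δ ≈ 0.602.
p = a·p₁ + b·p₂ ≈ (0.582, -0.261, -0.770); φ = arcsin(p_z) ≈ -50.38°, λ = atan2(p_y, p_x) ≈ -24.11°.

≈ lat -50°, lon -24°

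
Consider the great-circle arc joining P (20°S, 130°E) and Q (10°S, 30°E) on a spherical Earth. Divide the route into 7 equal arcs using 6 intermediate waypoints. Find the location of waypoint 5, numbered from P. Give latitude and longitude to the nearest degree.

≈ (19°S, 57°E)

From cos δ = sin φ₁ sin φ₂ + cos φ₁ cos φ₂ cos Δλ, the central angle is δ ≈ 1.672 rad (95.8°).
Interpolate at f = 5/7 with slerp weights a = sin((1−f)δ)/sin δ ≈ 0.462, b = sin(fδ)/sin δ ≈ 0.935.
p = a·p₁ + b·p₂ ≈ (0.518, 0.793, -0.320); φ = arcsin(p_z) ≈ -18.69°, λ = atan2(p_y, p_x) ≈ 56.84°.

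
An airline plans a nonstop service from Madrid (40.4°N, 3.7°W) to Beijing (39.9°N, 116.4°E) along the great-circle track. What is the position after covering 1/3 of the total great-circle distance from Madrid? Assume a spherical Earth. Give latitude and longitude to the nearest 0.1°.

≈ 56.8°N, 30.8°E

Convert each endpoint to a unit vector on the sphere (x = cos φ cos λ, y = cos φ sin λ, z = sin φ).
The central angle between the endpoints is δ = arccos(p₁·p₂) ≈ 1.448 rad (82.9°).
Interpolate at f = 1/3 with slerp weights a = sin((1−f)δ)/sin δ ≈ 0.828, b = sin(fδ)/sin δ ≈ 0.468.
p = a·p₁ + b·p₂ ≈ (0.470, 0.281, 0.837); φ = arcsin(p_z) ≈ 56.81°, λ = atan2(p_y, p_x) ≈ 30.84°.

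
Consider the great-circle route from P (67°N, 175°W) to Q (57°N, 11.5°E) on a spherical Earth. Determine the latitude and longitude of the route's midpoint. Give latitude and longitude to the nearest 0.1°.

The haversine formula gives a central angle δ ≈ 0.976 rad (55.9°) between the endpoints.
Interpolate at f = 1/2 with slerp weights a = sin((1−f)δ)/sin δ ≈ 0.566, b = sin(fδ)/sin δ ≈ 0.566.
p = a·p₁ + b·p₂ ≈ (0.082, 0.042, 0.996); φ = arcsin(p_z) ≈ 84.72°, λ = atan2(p_y, p_x) ≈ 27.29°.

≈ (84.7°N, 27.3°E)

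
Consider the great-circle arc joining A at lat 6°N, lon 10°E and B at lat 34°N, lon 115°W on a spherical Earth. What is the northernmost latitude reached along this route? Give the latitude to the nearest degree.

The great circle lies in the plane with unit normal n̂ = (p₁ × p₂)/|p₁ × p₂|.
Here n̂_z ≈ -0.742; the vertex latitude is φ_max = arccos|n̂_z| ≈ 42.1°.

≈ 42°N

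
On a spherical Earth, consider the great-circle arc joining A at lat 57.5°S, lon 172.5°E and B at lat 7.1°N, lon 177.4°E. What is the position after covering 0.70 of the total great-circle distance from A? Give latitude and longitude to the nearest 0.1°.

From cos δ = sin φ₁ sin φ₂ + cos φ₁ cos φ₂ cos Δλ, the central angle is δ ≈ 1.130 rad (64.7°).
Interpolate at f = 0.70 with slerp weights a = sin((1−f)δ)/sin δ ≈ 0.368, b = sin(fδ)/sin δ ≈ 0.786.
p = a·p₁ + b·p₂ ≈ (-0.975, 0.061, -0.213); φ = arcsin(p_z) ≈ -12.29°, λ = atan2(p_y, p_x) ≈ 176.41°.

≈ lat 12.3°S, lon 176.4°E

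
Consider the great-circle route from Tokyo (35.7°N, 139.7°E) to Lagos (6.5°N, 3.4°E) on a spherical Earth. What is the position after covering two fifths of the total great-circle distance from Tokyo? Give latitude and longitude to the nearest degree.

≈ 49°N, 75°E

Write both endpoints as unit vectors p₁, p₂ with components (cos φ cos λ, cos φ sin λ, sin φ).
The central angle between the endpoints is δ = arccos(p₁·p₂) ≈ 2.114 rad (121.1°).
Interpolate at f = 2/5 with slerp weights a = sin((1−f)δ)/sin δ ≈ 1.116, b = sin(fδ)/sin δ ≈ 0.875.
p = a·p₁ + b·p₂ ≈ (0.177, 0.637, 0.750); φ = arcsin(p_z) ≈ 48.59°, λ = atan2(p_y, p_x) ≈ 74.52°.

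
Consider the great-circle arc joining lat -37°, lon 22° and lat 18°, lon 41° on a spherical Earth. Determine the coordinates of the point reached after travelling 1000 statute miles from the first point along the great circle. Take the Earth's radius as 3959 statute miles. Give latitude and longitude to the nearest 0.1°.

≈ lat -23.4°, lon 27.7°

Write both endpoints as unit vectors p₁, p₂ with components (cos φ cos λ, cos φ sin λ, sin φ).
The central angle between the endpoints is δ = arccos(p₁·p₂) ≈ 1.010 rad (57.8°). The total great-circle distance is δ·R ≈ 1.010 × 3959 ≈ 3997 mi, so the target fraction is f = 1000/3997 ≈ 0.250.
Interpolate at f ≈ 0.250 with slerp weights a = sin((1−f)δ)/sin δ ≈ 0.811, b = sin(fδ)/sin δ ≈ 0.295.
p = a·p₁ + b·p₂ ≈ (0.813, 0.427, -0.397); φ = arcsin(p_z) ≈ -23.39°, λ = atan2(p_y, p_x) ≈ 27.72°.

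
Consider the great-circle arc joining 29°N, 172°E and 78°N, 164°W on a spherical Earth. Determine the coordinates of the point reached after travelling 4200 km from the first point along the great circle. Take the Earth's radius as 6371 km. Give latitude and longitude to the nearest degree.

Convert each endpoint to a unit vector on the sphere (x = cos φ cos λ, y = cos φ sin λ, z = sin φ).
The central angle between the endpoints is δ = arccos(p₁·p₂) ≈ 0.876 rad (50.2°). The total great-circle distance is δ·R ≈ 0.876 × 6371 ≈ 5580 km, so the target fraction is f = 4200/5580 ≈ 0.753.
Interpolate at f ≈ 0.753 with slerp weights a = sin((1−f)δ)/sin δ ≈ 0.280, b = sin(fδ)/sin δ ≈ 0.797.
p = a·p₁ + b·p₂ ≈ (-0.402, -0.012, 0.916); φ = arcsin(p_z) ≈ 66.30°, λ = atan2(p_y, p_x) ≈ -178.34°.

≈ 66°N, 178°W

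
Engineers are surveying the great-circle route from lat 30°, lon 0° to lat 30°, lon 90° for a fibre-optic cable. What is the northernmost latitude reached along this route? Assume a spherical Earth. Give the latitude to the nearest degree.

The great circle lies in the plane with unit normal n̂ = (p₁ × p₂)/|p₁ × p₂|.
Here n̂_z ≈ +0.775; the vertex latitude is φ_max = arccos|n̂_z| ≈ 39.2°.

≈ 39°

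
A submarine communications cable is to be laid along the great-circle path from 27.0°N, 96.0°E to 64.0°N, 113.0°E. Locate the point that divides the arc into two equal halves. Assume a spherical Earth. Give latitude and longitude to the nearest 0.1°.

Convert each endpoint to a unit vector on the sphere (x = cos φ cos λ, y = cos φ sin λ, z = sin φ).
The central angle between the endpoints is δ = arccos(p₁·p₂) ≈ 0.674 rad (38.6°).
Interpolate at f = 1/2 with slerp weights a = sin((1−f)δ)/sin δ ≈ 0.530, b = sin(fδ)/sin δ ≈ 0.530.
p = a·p₁ + b·p₂ ≈ (-0.140, 0.683, 0.717); φ = arcsin(p_z) ≈ 45.78°, λ = atan2(p_y, p_x) ≈ 101.59°.

≈ 45.8°N, 101.6°E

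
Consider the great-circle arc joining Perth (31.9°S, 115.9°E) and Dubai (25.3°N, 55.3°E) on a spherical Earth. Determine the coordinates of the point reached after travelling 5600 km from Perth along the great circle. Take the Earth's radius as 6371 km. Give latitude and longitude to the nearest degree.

From cos δ = sin φ₁ sin φ₂ + cos φ₁ cos φ₂ cos Δλ, the central angle is δ ≈ 1.419 rad (81.3°). The total great-circle distance is δ·R ≈ 1.419 × 6371 ≈ 9042 km, so the target fraction is f = 5600/9042 ≈ 0.619.
Interpolate at f ≈ 0.619 with slerp weights a = sin((1−f)δ)/sin δ ≈ 0.520, b = sin(fδ)/sin δ ≈ 0.779.
p = a·p₁ + b·p₂ ≈ (0.208, 0.976, 0.058); φ = arcsin(p_z) ≈ 3.32°, λ = atan2(p_y, p_x) ≈ 77.98°.

≈ 3°N, 78°E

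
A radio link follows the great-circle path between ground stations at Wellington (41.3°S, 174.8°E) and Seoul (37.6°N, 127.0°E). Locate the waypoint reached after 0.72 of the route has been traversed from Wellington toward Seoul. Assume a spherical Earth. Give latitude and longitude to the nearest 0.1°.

≈ (15.7°N, 141.3°E)

Convert each endpoint to a unit vector on the sphere (x = cos φ cos λ, y = cos φ sin λ, z = sin φ).
The central angle between the endpoints is δ = arccos(p₁·p₂) ≈ 1.574 rad (90.2°).
Interpolate at f = 0.72 with slerp weights a = sin((1−f)δ)/sin δ ≈ 0.427, b = sin(fδ)/sin δ ≈ 0.906.
p = a·p₁ + b·p₂ ≈ (-0.751, 0.602, 0.271); φ = arcsin(p_z) ≈ 15.73°, λ = atan2(p_y, p_x) ≈ 141.28°.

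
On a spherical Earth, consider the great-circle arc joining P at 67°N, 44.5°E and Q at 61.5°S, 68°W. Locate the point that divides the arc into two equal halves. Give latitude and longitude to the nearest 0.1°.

≈ 4.9°N, 20.2°W

Write both endpoints as unit vectors p₁, p₂ with components (cos φ cos λ, cos φ sin λ, sin φ).
The central angle between the endpoints is δ = arccos(p₁·p₂) ≈ 2.647 rad (151.7°).
Interpolate at f = 1/2 with slerp weights a = sin((1−f)δ)/sin δ ≈ 2.044, b = sin(fδ)/sin δ ≈ 2.044.
p = a·p₁ + b·p₂ ≈ (0.935, -0.344, 0.085); φ = arcsin(p_z) ≈ 4.89°, λ = atan2(p_y, p_x) ≈ -20.23°.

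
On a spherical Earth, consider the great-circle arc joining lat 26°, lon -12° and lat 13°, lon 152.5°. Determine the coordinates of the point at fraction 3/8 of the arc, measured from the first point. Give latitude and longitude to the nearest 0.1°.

Write both endpoints as unit vectors p₁, p₂ with components (cos φ cos λ, cos φ sin λ, sin φ).
The central angle between the endpoints is δ = arccos(p₁·p₂) ≈ 2.412 rad (138.2°).
Interpolate at f = 3/8 with slerp weights a = sin((1−f)δ)/sin δ ≈ 1.497, b = sin(fδ)/sin δ ≈ 1.179.
p = a·p₁ + b·p₂ ≈ (0.297, 0.251, 0.921); φ = arcsin(p_z) ≈ 67.13°, λ = atan2(p_y, p_x) ≈ 40.17°.

≈ lat 67.1°, lon 40.2°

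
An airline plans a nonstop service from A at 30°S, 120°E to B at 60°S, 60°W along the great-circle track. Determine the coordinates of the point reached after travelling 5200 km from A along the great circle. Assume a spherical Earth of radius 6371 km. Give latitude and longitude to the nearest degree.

Write both endpoints as unit vectors p₁, p₂ with components (cos φ cos λ, cos φ sin λ, sin φ).
The central angle between the endpoints is δ = arccos(p₁·p₂) ≈ 1.571 rad (90.0°). The total great-circle distance is δ·R ≈ 1.571 × 6371 ≈ 10008 km, so the target fraction is f = 5200/10008 ≈ 0.520.
Interpolate at f ≈ 0.520 with slerp weights a = sin((1−f)δ)/sin δ ≈ 0.685, b = sin(fδ)/sin δ ≈ 0.729.
p = a·p₁ + b·p₂ ≈ (-0.114, 0.198, -0.973); φ = arcsin(p_z) ≈ -76.76°, λ = atan2(p_y, p_x) ≈ 120.00°.

≈ 77°S, 120°E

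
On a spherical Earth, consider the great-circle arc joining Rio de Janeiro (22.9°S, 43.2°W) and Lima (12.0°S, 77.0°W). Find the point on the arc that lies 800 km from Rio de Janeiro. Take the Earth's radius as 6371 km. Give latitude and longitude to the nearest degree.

Write both endpoints as unit vectors p₁, p₂ with components (cos φ cos λ, cos φ sin λ, sin φ).
The central angle between the endpoints is δ = arccos(p₁·p₂) ≈ 0.592 rad (33.9°). The total great-circle distance is δ·R ≈ 0.592 × 6371 ≈ 3773 km, so the target fraction is f = 800/3773 ≈ 0.212.
Interpolate at f ≈ 0.212 with slerp weights a = sin((1−f)δ)/sin δ ≈ 0.806, b = sin(fδ)/sin δ ≈ 0.224.
p = a·p₁ + b·p₂ ≈ (0.591, -0.722, -0.360); φ = arcsin(p_z) ≈ -21.12°, λ = atan2(p_y, p_x) ≈ -50.72°.

≈ 21°S, 51°W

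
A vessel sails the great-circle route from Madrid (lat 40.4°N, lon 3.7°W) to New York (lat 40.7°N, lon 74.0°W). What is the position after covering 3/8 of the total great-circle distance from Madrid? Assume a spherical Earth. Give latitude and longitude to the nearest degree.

≈ lat 46°N, lon 29°W

Convert each endpoint to a unit vector on the sphere (x = cos φ cos λ, y = cos φ sin λ, z = sin φ).
The central angle between the endpoints is δ = arccos(p₁·p₂) ≈ 0.906 rad (51.9°).
Interpolate at f = 3/8 with slerp weights a = sin((1−f)δ)/sin δ ≈ 0.682, b = sin(fδ)/sin δ ≈ 0.423.
p = a·p₁ + b·p₂ ≈ (0.606, -0.342, 0.718); φ = arcsin(p_z) ≈ 45.87°, λ = atan2(p_y, p_x) ≈ -29.42°.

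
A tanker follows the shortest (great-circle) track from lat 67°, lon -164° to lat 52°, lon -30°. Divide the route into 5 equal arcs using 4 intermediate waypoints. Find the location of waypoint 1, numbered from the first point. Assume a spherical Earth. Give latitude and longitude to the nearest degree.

≈ lat 75°, lon -140°

The haversine formula gives a central angle δ ≈ 0.979 rad (56.1°) between the endpoints.
Interpolate at f = 1/5 with slerp weights a = sin((1−f)δ)/sin δ ≈ 0.850, b = sin(fδ)/sin δ ≈ 0.234.
p = a·p₁ + b·p₂ ≈ (-0.194, -0.164, 0.967); φ = arcsin(p_z) ≈ 75.28°, λ = atan2(p_y, p_x) ≈ -139.89°.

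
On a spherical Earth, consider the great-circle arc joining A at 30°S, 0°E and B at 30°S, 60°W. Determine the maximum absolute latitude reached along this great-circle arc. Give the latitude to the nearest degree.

≈ 34°S

The great circle lies in the plane with unit normal n̂ = (p₁ × p₂)/|p₁ × p₂|.
Here n̂_z ≈ -0.832; the vertex latitude is φ_max = arccos|n̂_z| ≈ 33.7°.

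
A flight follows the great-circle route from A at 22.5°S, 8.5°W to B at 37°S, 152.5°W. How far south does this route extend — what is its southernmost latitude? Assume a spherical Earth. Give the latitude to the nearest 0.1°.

≈ 62.2°S

The great circle lies in the plane with unit normal n̂ = (p₁ × p₂)/|p₁ × p₂|.
Here n̂_z ≈ -0.466; the vertex latitude is φ_max = arccos|n̂_z| ≈ 62.2°.
Check via Clairaut: cos φ_max = |cos φ₁| · sin C = cos(22.5°)·sin(149.7°) ≈ 0.466, again giving ≈ 62.2°.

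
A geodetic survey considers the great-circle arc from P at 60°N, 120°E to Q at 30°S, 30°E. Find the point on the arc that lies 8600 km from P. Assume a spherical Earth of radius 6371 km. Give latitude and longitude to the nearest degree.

≈ 3°N, 50°E

Convert each endpoint to a unit vector on the sphere (x = cos φ cos λ, y = cos φ sin λ, z = sin φ).
The central angle between the endpoints is δ = arccos(p₁·p₂) ≈ 2.019 rad (115.7°). The total great-circle distance is δ·R ≈ 2.019 × 6371 ≈ 12861 km, so the target fraction is f = 8600/12861 ≈ 0.669.
Interpolate at f ≈ 0.669 with slerp weights a = sin((1−f)δ)/sin δ ≈ 0.688, b = sin(fδ)/sin δ ≈ 1.082.
p = a·p₁ + b·p₂ ≈ (0.640, 0.767, 0.054); φ = arcsin(p_z) ≈ 3.12°, λ = atan2(p_y, p_x) ≈ 50.15°.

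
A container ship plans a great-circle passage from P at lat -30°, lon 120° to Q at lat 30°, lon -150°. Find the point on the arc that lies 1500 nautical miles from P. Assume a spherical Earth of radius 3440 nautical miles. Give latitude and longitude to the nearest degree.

Write both endpoints as unit vectors p₁, p₂ with components (cos φ cos λ, cos φ sin λ, sin φ).
The central angle between the endpoints is δ = arccos(p₁·p₂) ≈ 1.823 rad (104.5°). The total great-circle distance is δ·R ≈ 1.823 × 3440 ≈ 6273 nmi, so the target fraction is f = 1500/6273 ≈ 0.239.
Interpolate at f ≈ 0.239 with slerp weights a = sin((1−f)δ)/sin δ ≈ 1.015, b = sin(fδ)/sin δ ≈ 0.436.
p = a·p₁ + b·p₂ ≈ (-0.767, 0.573, -0.290); φ = arcsin(p_z) ≈ -16.84°, λ = atan2(p_y, p_x) ≈ 143.25°.

≈ lat -17°, lon 143°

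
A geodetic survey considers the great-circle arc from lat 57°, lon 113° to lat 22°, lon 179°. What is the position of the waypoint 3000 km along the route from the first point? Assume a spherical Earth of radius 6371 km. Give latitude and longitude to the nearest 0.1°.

From cos δ = sin φ₁ sin φ₂ + cos φ₁ cos φ₂ cos Δλ, the central angle is δ ≈ 1.024 rad (58.7°). The total great-circle distance is δ·R ≈ 1.024 × 6371 ≈ 6527 km, so the target fraction is f = 3000/6527 ≈ 0.460.
Interpolate at f ≈ 0.460 with slerp weights a = sin((1−f)δ)/sin δ ≈ 0.615, b = sin(fδ)/sin δ ≈ 0.531.
p = a·p₁ + b·p₂ ≈ (-0.623, 0.317, 0.715); φ = arcsin(p_z) ≈ 45.64°, λ = atan2(p_y, p_x) ≈ 153.03°.

≈ lat 45.6°, lon 153.0°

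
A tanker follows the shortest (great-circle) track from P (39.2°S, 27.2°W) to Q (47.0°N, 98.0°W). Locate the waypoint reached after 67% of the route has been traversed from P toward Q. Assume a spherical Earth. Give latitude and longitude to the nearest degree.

Write both endpoints as unit vectors p₁, p₂ with components (cos φ cos λ, cos φ sin λ, sin φ).
The central angle between the endpoints is δ = arccos(p₁·p₂) ≈ 1.863 rad (106.8°).
Interpolate at f = 0.67 with slerp weights a = sin((1−f)δ)/sin δ ≈ 0.602, b = sin(fδ)/sin δ ≈ 0.991.
p = a·p₁ + b·p₂ ≈ (0.321, -0.882, 0.344); φ = arcsin(p_z) ≈ 20.10°, λ = atan2(p_y, p_x) ≈ -70.00°.

≈ (20°N, 70°W)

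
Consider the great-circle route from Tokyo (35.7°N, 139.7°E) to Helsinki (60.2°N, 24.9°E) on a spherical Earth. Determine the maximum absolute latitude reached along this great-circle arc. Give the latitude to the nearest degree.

The great circle lies in the plane with unit normal n̂ = (p₁ × p₂)/|p₁ × p₂|.
Here n̂_z ≈ -0.389; the vertex latitude is φ_max = arccos|n̂_z| ≈ 67.1°.
Check via Clairaut: cos φ_max = |cos φ₁| · sin C = cos(35.7°)·sin(28.6°) ≈ 0.389, again giving ≈ 67.1°.

≈ 67°N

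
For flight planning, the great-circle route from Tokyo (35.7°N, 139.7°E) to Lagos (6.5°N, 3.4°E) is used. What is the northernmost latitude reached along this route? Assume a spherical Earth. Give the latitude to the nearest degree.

The great circle lies in the plane with unit normal n̂ = (p₁ × p₂)/|p₁ × p₂|.
Here n̂_z ≈ -0.651; the vertex latitude is φ_max = arccos|n̂_z| ≈ 49.4°.
Check via Clairaut: cos φ_max = |cos φ₁| · sin C = cos(35.7°)·sin(53.3°) ≈ 0.651, again giving ≈ 49.4°.

≈ 49°N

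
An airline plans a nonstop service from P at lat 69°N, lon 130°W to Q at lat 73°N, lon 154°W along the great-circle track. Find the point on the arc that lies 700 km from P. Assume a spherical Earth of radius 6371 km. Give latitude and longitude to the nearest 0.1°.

From cos δ = sin φ₁ sin φ₂ + cos φ₁ cos φ₂ cos Δλ, the central angle is δ ≈ 0.152 rad (8.7°). The total great-circle distance is δ·R ≈ 0.152 × 6371 ≈ 967 km, so the target fraction is f = 700/967 ≈ 0.724.
Interpolate at f ≈ 0.724 with slerp weights a = sin((1−f)δ)/sin δ ≈ 0.277, b = sin(fδ)/sin δ ≈ 0.725.
p = a·p₁ + b·p₂ ≈ (-0.254, -0.169, 0.952); φ = arcsin(p_z) ≈ 72.22°, λ = atan2(p_y, p_x) ≈ -146.40°.

≈ lat 72.2°N, lon 146.4°W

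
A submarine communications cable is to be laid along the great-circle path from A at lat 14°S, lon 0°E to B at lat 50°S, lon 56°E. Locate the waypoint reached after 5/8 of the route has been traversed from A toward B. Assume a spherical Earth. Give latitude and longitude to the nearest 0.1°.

Convert each endpoint to a unit vector on the sphere (x = cos φ cos λ, y = cos φ sin λ, z = sin φ).
The central angle between the endpoints is δ = arccos(p₁·p₂) ≈ 1.007 rad (57.7°).
Interpolate at f = 5/8 with slerp weights a = sin((1−f)δ)/sin δ ≈ 0.436, b = sin(fδ)/sin δ ≈ 0.696.
p = a·p₁ + b·p₂ ≈ (0.674, 0.371, -0.639); φ = arcsin(p_z) ≈ -39.72°, λ = atan2(p_y, p_x) ≈ 28.85°.

≈ lat 39.7°S, lon 28.9°E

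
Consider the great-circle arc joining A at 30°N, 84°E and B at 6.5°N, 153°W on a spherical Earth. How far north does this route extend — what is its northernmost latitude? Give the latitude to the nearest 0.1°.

The great circle lies in the plane with unit normal n̂ = (p₁ × p₂)/|p₁ × p₂|.
Here n̂_z ≈ +0.792; the vertex latitude is φ_max = arccos|n̂_z| ≈ 37.6°.
Check via Clairaut: cos φ_max = |cos φ₁| · sin C = cos(30.0°)·sin(66.1°) ≈ 0.792, again giving ≈ 37.6°.

≈ 37.6°N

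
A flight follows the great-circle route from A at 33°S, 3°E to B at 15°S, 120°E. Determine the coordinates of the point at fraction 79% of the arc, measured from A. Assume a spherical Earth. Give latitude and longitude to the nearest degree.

Write both endpoints as unit vectors p₁, p₂ with components (cos φ cos λ, cos φ sin λ, sin φ).
The central angle between the endpoints is δ = arccos(p₁·p₂) ≈ 1.800 rad (103.1°).
Interpolate at f = 0.79 with slerp weights a = sin((1−f)δ)/sin δ ≈ 0.379, b = sin(fδ)/sin δ ≈ 1.015.
p = a·p₁ + b·p₂ ≈ (-0.173, 0.866, -0.469); φ = arcsin(p_z) ≈ -27.98°, λ = atan2(p_y, p_x) ≈ 101.30°.

≈ 28°S, 101°E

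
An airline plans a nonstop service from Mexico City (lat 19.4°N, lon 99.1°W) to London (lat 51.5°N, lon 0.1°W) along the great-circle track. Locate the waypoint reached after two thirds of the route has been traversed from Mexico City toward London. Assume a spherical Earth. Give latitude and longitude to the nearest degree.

Write both endpoints as unit vectors p₁, p₂ with components (cos φ cos λ, cos φ sin λ, sin φ).
The central angle between the endpoints is δ = arccos(p₁·p₂) ≈ 1.402 rad (80.3°).
Interpolate at f = 2/3 with slerp weights a = sin((1−f)δ)/sin δ ≈ 0.457, b = sin(fδ)/sin δ ≈ 0.816.
p = a·p₁ + b·p₂ ≈ (0.440, -0.426, 0.790); φ = arcsin(p_z) ≈ 52.22°, λ = atan2(p_y, p_x) ≈ -44.12°.

≈ lat 52°N, lon 44°W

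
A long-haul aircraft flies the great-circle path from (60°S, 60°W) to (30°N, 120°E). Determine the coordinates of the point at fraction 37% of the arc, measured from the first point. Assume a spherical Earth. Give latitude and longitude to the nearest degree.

≈ (65°S, 120°E)

Convert each endpoint to a unit vector on the sphere (x = cos φ cos λ, y = cos φ sin λ, z = sin φ).
The central angle between the endpoints is δ = arccos(p₁·p₂) ≈ 2.618 rad (150.0°).
Interpolate at f = 0.37 with slerp weights a = sin((1−f)δ)/sin δ ≈ 1.994, b = sin(fδ)/sin δ ≈ 1.648.
p = a·p₁ + b·p₂ ≈ (-0.215, 0.373, -0.903); φ = arcsin(p_z) ≈ -64.50°, λ = atan2(p_y, p_x) ≈ 120.00°.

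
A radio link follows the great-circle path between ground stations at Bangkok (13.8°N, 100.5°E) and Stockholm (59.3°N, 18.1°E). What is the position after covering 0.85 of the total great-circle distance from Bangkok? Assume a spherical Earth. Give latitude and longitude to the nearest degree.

Write both endpoints as unit vectors p₁, p₂ with components (cos φ cos λ, cos φ sin λ, sin φ).
The central angle between the endpoints is δ = arccos(p₁·p₂) ≈ 1.297 rad (74.3°).
Interpolate at f = 0.85 with slerp weights a = sin((1−f)δ)/sin δ ≈ 0.201, b = sin(fδ)/sin δ ≈ 0.927.
p = a·p₁ + b·p₂ ≈ (0.414, 0.339, 0.845); φ = arcsin(p_z) ≈ 57.65°, λ = atan2(p_y, p_x) ≈ 39.27°.

≈ 58°N, 39°E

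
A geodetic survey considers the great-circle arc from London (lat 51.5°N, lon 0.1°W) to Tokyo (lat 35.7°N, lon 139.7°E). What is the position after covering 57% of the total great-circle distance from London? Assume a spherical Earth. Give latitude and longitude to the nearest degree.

From cos δ = sin φ₁ sin φ₂ + cos φ₁ cos φ₂ cos Δλ, the central angle is δ ≈ 1.500 rad (86.0°).
Interpolate at f = 0.57 with slerp weights a = sin((1−f)δ)/sin δ ≈ 0.603, b = sin(fδ)/sin δ ≈ 0.757.
p = a·p₁ + b·p₂ ≈ (-0.093, 0.397, 0.913); φ = arcsin(p_z) ≈ 65.95°, λ = atan2(p_y, p_x) ≈ 103.24°.

≈ lat 66°N, lon 103°E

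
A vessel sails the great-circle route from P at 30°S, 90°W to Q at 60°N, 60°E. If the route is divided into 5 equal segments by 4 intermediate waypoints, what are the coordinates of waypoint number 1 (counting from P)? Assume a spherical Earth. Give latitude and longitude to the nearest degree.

Write both endpoints as unit vectors p₁, p₂ with components (cos φ cos λ, cos φ sin λ, sin φ).
The central angle between the endpoints is δ = arccos(p₁·p₂) ≈ 2.512 rad (143.9°).
Interpolate at f = 1/5 with slerp weights a = sin((1−f)δ)/sin δ ≈ 1.537, b = sin(fδ)/sin δ ≈ 0.817.
p = a·p₁ + b·p₂ ≈ (0.204, -0.977, -0.061); φ = arcsin(p_z) ≈ -3.48°, λ = atan2(p_y, p_x) ≈ -78.19°.

≈ 3°S, 78°W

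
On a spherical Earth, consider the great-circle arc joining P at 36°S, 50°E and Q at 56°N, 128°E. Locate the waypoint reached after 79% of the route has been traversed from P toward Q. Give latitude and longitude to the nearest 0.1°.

≈ 40.1°N, 101.0°E

Write both endpoints as unit vectors p₁, p₂ with components (cos φ cos λ, cos φ sin λ, sin φ).
The central angle between the endpoints is δ = arccos(p₁·p₂) ≈ 1.975 rad (113.2°).
Interpolate at f = 0.79 with slerp weights a = sin((1−f)δ)/sin δ ≈ 0.438, b = sin(fδ)/sin δ ≈ 1.088.
p = a·p₁ + b·p₂ ≈ (-0.147, 0.751, 0.644); φ = arcsin(p_z) ≈ 40.09°, λ = atan2(p_y, p_x) ≈ 101.04°.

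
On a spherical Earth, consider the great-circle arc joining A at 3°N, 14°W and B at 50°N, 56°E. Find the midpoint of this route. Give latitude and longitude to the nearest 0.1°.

Write both endpoints as unit vectors p₁, p₂ with components (cos φ cos λ, cos φ sin λ, sin φ).
The central angle between the endpoints is δ = arccos(p₁·p₂) ≈ 1.308 rad (75.0°).
Interpolate at f = 1/2 with slerp weights a = sin((1−f)δ)/sin δ ≈ 0.630, b = sin(fδ)/sin δ ≈ 0.630.
p = a·p₁ + b·p₂ ≈ (0.837, 0.184, 0.516); φ = arcsin(p_z) ≈ 31.04°, λ = atan2(p_y, p_x) ≈ 12.37°.

≈ 31.0°N, 12.4°E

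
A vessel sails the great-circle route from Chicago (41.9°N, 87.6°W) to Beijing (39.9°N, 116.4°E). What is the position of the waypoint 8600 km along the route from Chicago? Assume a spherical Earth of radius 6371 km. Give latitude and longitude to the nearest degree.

≈ (57°N, 126°E)

Convert each endpoint to a unit vector on the sphere (x = cos φ cos λ, y = cos φ sin λ, z = sin φ).
The central angle between the endpoints is δ = arccos(p₁·p₂) ≈ 1.664 rad (95.4°). The total great-circle distance is δ·R ≈ 1.664 × 6371 ≈ 10603 km, so the target fraction is f = 8600/10603 ≈ 0.811.
Interpolate at f ≈ 0.811 with slerp weights a = sin((1−f)δ)/sin δ ≈ 0.311, b = sin(fδ)/sin δ ≈ 0.980.
p = a·p₁ + b·p₂ ≈ (-0.325, 0.442, 0.836); φ = arcsin(p_z) ≈ 56.72°, λ = atan2(p_y, p_x) ≈ 126.26°.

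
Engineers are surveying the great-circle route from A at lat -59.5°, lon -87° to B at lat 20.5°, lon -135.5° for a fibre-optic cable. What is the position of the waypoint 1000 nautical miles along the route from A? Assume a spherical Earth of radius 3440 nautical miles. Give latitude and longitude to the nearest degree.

The haversine formula gives a central angle δ ≈ 1.558 rad (89.2°) between the endpoints. The total great-circle distance is δ·R ≈ 1.558 × 3440 ≈ 5358 nmi, so the target fraction is f = 1000/5358 ≈ 0.187.
Interpolate at f ≈ 0.187 with slerp weights a = sin((1−f)δ)/sin δ ≈ 0.954, b = sin(fδ)/sin δ ≈ 0.287.
p = a·p₁ + b·p₂ ≈ (-0.166, -0.672, -0.722); φ = arcsin(p_z) ≈ -46.20°, λ = atan2(p_y, p_x) ≈ -103.89°.

≈ lat -46°, lon -104°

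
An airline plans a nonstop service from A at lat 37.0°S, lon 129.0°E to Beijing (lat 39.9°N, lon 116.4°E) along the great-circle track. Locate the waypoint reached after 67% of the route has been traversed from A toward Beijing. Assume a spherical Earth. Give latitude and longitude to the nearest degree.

Convert each endpoint to a unit vector on the sphere (x = cos φ cos λ, y = cos φ sin λ, z = sin φ).
The central angle between the endpoints is δ = arccos(p₁·p₂) ≈ 1.357 rad (77.8°).
Interpolate at f = 0.67 with slerp weights a = sin((1−f)δ)/sin δ ≈ 0.443, b = sin(fδ)/sin δ ≈ 0.807.
p = a·p₁ + b·p₂ ≈ (-0.498, 0.830, 0.251); φ = arcsin(p_z) ≈ 14.55°, λ = atan2(p_y, p_x) ≈ 120.97°.

≈ lat 15°N, lon 121°E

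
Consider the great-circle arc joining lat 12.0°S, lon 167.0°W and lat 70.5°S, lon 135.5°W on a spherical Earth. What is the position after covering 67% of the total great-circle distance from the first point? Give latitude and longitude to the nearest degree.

Write both endpoints as unit vectors p₁, p₂ with components (cos φ cos λ, cos φ sin λ, sin φ).
The central angle between the endpoints is δ = arccos(p₁·p₂) ≈ 1.077 rad (61.7°).
Interpolate at f = 0.67 with slerp weights a = sin((1−f)δ)/sin δ ≈ 0.395, b = sin(fδ)/sin δ ≈ 0.750.
p = a·p₁ + b·p₂ ≈ (-0.555, -0.262, -0.789); φ = arcsin(p_z) ≈ -52.11°, λ = atan2(p_y, p_x) ≈ -154.70°.

≈ lat 52°S, lon 155°W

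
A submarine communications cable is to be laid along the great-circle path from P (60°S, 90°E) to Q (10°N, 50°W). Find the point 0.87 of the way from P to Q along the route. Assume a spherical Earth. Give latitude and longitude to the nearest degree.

Write both endpoints as unit vectors p₁, p₂ with components (cos φ cos λ, cos φ sin λ, sin φ).
The central angle between the endpoints is δ = arccos(p₁·p₂) ≈ 2.127 rad (121.8°).
Interpolate at f = 0.87 with slerp weights a = sin((1−f)δ)/sin δ ≈ 0.321, b = sin(fδ)/sin δ ≈ 1.132.
p = a·p₁ + b·p₂ ≈ (0.716, -0.693, -0.082); φ = arcsin(p_z) ≈ -4.69°, λ = atan2(p_y, p_x) ≈ -44.05°.

≈ (5°S, 44°W)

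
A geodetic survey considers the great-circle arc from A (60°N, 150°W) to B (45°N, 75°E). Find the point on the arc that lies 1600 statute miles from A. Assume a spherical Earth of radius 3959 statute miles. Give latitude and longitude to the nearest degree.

≈ (74°N, 159°E)

Write both endpoints as unit vectors p₁, p₂ with components (cos φ cos λ, cos φ sin λ, sin φ).
The central angle between the endpoints is δ = arccos(p₁·p₂) ≈ 1.200 rad (68.8°). The total great-circle distance is δ·R ≈ 1.200 × 3959 ≈ 4751 mi, so the target fraction is f = 1600/4751 ≈ 0.337.
Interpolate at f ≈ 0.337 with slerp weights a = sin((1−f)δ)/sin δ ≈ 0.767, b = sin(fδ)/sin δ ≈ 0.422.
p = a·p₁ + b·p₂ ≈ (-0.255, 0.097, 0.962); φ = arcsin(p_z) ≈ 74.19°, λ = atan2(p_y, p_x) ≈ 159.24°.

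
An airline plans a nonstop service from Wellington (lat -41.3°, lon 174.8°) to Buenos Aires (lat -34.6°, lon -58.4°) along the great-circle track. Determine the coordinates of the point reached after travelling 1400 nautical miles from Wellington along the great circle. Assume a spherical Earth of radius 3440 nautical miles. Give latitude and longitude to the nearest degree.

Write both endpoints as unit vectors p₁, p₂ with components (cos φ cos λ, cos φ sin λ, sin φ).
The central angle between the endpoints is δ = arccos(p₁·p₂) ≈ 1.566 rad (89.8°). The total great-circle distance is δ·R ≈ 1.566 × 3440 ≈ 5389 nmi, so the target fraction is f = 1400/5389 ≈ 0.260.
Interpolate at f ≈ 0.260 with slerp weights a = sin((1−f)δ)/sin δ ≈ 0.917, b = sin(fδ)/sin δ ≈ 0.396.
p = a·p₁ + b·p₂ ≈ (-0.515, -0.215, -0.830); φ = arcsin(p_z) ≈ -56.07°, λ = atan2(p_y, p_x) ≈ -157.33°.

≈ lat -56°, lon -157°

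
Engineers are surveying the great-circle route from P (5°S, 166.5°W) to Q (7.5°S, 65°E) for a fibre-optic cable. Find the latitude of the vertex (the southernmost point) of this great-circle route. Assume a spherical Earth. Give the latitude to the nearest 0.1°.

≈ 14.2°S

The great circle lies in the plane with unit normal n̂ = (p₁ × p₂)/|p₁ × p₂|.
Here n̂_z ≈ -0.969; the vertex latitude is φ_max = arccos|n̂_z| ≈ 14.2°.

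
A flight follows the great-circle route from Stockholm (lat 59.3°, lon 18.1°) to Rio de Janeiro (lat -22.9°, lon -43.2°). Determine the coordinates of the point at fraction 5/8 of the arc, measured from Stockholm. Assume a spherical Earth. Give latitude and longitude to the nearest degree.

From cos δ = sin φ₁ sin φ₂ + cos φ₁ cos φ₂ cos Δλ, the central angle is δ ≈ 1.680 rad (96.2°).
Interpolate at f = 5/8 with slerp weights a = sin((1−f)δ)/sin δ ≈ 0.593, b = sin(fδ)/sin δ ≈ 0.873.
p = a·p₁ + b·p₂ ≈ (0.873, -0.456, 0.170); φ = arcsin(p_z) ≈ 9.79°, λ = atan2(p_y, p_x) ≈ -27.58°.

≈ lat 10°, lon -28°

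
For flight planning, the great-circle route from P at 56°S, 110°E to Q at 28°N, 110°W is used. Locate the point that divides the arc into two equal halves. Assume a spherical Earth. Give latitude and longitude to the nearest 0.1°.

≈ 31.8°S, 148.3°W

Write both endpoints as unit vectors p₁, p₂ with components (cos φ cos λ, cos φ sin λ, sin φ).
The central angle between the endpoints is δ = arccos(p₁·p₂) ≈ 2.446 rad (140.1°).
Interpolate at f = 1/2 with slerp weights a = sin((1−f)δ)/sin δ ≈ 1.466, b = sin(fδ)/sin δ ≈ 1.466.
p = a·p₁ + b·p₂ ≈ (-0.723, -0.446, -0.527); φ = arcsin(p_z) ≈ -31.82°, λ = atan2(p_y, p_x) ≈ -148.33°.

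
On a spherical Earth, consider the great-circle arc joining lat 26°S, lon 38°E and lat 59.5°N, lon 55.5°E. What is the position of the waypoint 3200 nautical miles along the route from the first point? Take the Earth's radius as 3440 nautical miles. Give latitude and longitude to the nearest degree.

Write both endpoints as unit vectors p₁, p₂ with components (cos φ cos λ, cos φ sin λ, sin φ).
The central angle between the endpoints is δ = arccos(p₁·p₂) ≈ 1.513 rad (86.7°). The total great-circle distance is δ·R ≈ 1.513 × 3440 ≈ 5206 nmi, so the target fraction is f = 3200/5206 ≈ 0.615.
Interpolate at f ≈ 0.615 with slerp weights a = sin((1−f)δ)/sin δ ≈ 0.552, b = sin(fδ)/sin δ ≈ 0.803.
p = a·p₁ + b·p₂ ≈ (0.622, 0.641, 0.450); φ = arcsin(p_z) ≈ 26.75°, λ = atan2(p_y, p_x) ≈ 45.89°.

≈ lat 27°N, lon 46°E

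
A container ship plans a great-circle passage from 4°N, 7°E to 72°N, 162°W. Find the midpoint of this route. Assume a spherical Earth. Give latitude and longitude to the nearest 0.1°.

Convert each endpoint to a unit vector on the sphere (x = cos φ cos λ, y = cos φ sin λ, z = sin φ).
The central angle between the endpoints is δ = arccos(p₁·p₂) ≈ 1.809 rad (103.7°).
Interpolate at f = 1/2 with slerp weights a = sin((1−f)δ)/sin δ ≈ 0.809, b = sin(fδ)/sin δ ≈ 0.809.
p = a·p₁ + b·p₂ ≈ (0.563, 0.021, 0.826); φ = arcsin(p_z) ≈ 55.69°, λ = atan2(p_y, p_x) ≈ 2.15°.

≈ 55.7°N, 2.1°E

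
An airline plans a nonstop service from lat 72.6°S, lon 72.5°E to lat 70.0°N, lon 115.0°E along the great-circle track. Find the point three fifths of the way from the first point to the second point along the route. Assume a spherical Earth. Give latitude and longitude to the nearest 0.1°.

From cos δ = sin φ₁ sin φ₂ + cos φ₁ cos φ₂ cos Δλ, the central angle is δ ≈ 2.534 rad (145.2°).
Interpolate at f = 3/5 with slerp weights a = sin((1−f)δ)/sin δ ≈ 1.488, b = sin(fδ)/sin δ ≈ 1.751.
p = a·p₁ + b·p₂ ≈ (-0.119, 0.967, 0.225); φ = arcsin(p_z) ≈ 13.02°, λ = atan2(p_y, p_x) ≈ 97.03°.

≈ lat 13.0°N, lon 97.0°E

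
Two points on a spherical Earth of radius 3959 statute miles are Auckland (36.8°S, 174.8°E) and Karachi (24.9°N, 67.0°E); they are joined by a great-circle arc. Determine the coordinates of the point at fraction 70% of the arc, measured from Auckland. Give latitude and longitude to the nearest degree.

≈ 5°N, 97°E

Write both endpoints as unit vectors p₁, p₂ with components (cos φ cos λ, cos φ sin λ, sin φ).
The central angle between the endpoints is δ = arccos(p₁·p₂) ≈ 2.065 rad (118.3°).
Interpolate at f = 0.70 with slerp weights a = sin((1−f)δ)/sin δ ≈ 0.659, b = sin(fδ)/sin δ ≈ 1.127.
p = a·p₁ + b·p₂ ≈ (-0.126, 0.989, 0.079); φ = arcsin(p_z) ≈ 4.56°, λ = atan2(p_y, p_x) ≈ 97.29°.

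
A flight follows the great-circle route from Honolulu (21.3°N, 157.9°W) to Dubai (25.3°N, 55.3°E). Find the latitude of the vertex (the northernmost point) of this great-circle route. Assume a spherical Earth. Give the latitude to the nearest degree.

The great circle lies in the plane with unit normal n̂ = (p₁ × p₂)/|p₁ × p₂|.
Here n̂_z ≈ -0.552; the vertex latitude is φ_max = arccos|n̂_z| ≈ 56.5°.
Check via Clairaut: cos φ_max = |cos φ₁| · sin C = cos(21.3°)·sin(36.3°) ≈ 0.552, again giving ≈ 56.5°.

≈ 56°N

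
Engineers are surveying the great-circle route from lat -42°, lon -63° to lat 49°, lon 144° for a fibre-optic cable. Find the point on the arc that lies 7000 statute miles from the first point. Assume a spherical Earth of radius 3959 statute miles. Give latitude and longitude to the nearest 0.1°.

Convert each endpoint to a unit vector on the sphere (x = cos φ cos λ, y = cos φ sin λ, z = sin φ).
The central angle between the endpoints is δ = arccos(p₁·p₂) ≈ 2.792 rad (160.0°). The total great-circle distance is δ·R ≈ 2.792 × 3959 ≈ 11052 mi, so the target fraction is f = 7000/11052 ≈ 0.633.
Interpolate at f ≈ 0.633 with slerp weights a = sin((1−f)δ)/sin δ ≈ 2.491, b = sin(fδ)/sin δ ≈ 2.861.
p = a·p₁ + b·p₂ ≈ (-0.678, -0.546, 0.492); φ = arcsin(p_z) ≈ 29.47°, λ = atan2(p_y, p_x) ≈ -141.13°.

≈ lat 29.5°, lon -141.1°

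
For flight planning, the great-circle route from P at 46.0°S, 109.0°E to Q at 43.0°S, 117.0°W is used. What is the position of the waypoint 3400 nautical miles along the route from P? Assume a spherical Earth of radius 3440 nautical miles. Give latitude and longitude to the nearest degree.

≈ 63°S, 145°W

Convert each endpoint to a unit vector on the sphere (x = cos φ cos λ, y = cos φ sin λ, z = sin φ).
The central angle between the endpoints is δ = arccos(p₁·p₂) ≈ 1.433 rad (82.1°). The total great-circle distance is δ·R ≈ 1.433 × 3440 ≈ 4928 nmi, so the target fraction is f = 3400/4928 ≈ 0.690.
Interpolate at f ≈ 0.690 with slerp weights a = sin((1−f)δ)/sin δ ≈ 0.434, b = sin(fδ)/sin δ ≈ 0.843.
p = a·p₁ + b·p₂ ≈ (-0.378, -0.264, -0.887); φ = arcsin(p_z) ≈ -62.52°, λ = atan2(p_y, p_x) ≈ -145.04°.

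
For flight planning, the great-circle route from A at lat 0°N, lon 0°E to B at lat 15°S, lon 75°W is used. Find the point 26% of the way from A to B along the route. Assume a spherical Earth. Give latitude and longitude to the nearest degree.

≈ lat 5°S, lon 19°W

Write both endpoints as unit vectors p₁, p₂ with components (cos φ cos λ, cos φ sin λ, sin φ).
The central angle between the endpoints is δ = arccos(p₁·p₂) ≈ 1.318 rad (75.5°).
Interpolate at f = 0.26 with slerp weights a = sin((1−f)δ)/sin δ ≈ 0.855, b = sin(fδ)/sin δ ≈ 0.347.
p = a·p₁ + b·p₂ ≈ (0.942, -0.324, -0.090); φ = arcsin(p_z) ≈ -5.15°, λ = atan2(p_y, p_x) ≈ -18.97°.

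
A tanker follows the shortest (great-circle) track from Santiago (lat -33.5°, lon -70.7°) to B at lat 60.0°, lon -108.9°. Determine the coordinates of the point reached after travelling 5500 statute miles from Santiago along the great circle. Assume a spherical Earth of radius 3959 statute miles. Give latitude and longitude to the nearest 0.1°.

≈ lat 42.8°, lon -95.5°

Convert each endpoint to a unit vector on the sphere (x = cos φ cos λ, y = cos φ sin λ, z = sin φ).
The central angle between the endpoints is δ = arccos(p₁·p₂) ≈ 1.722 rad (98.6°). The total great-circle distance is δ·R ≈ 1.722 × 3959 ≈ 6816 mi, so the target fraction is f = 5500/6816 ≈ 0.807.
Interpolate at f ≈ 0.807 with slerp weights a = sin((1−f)δ)/sin δ ≈ 0.330, b = sin(fδ)/sin δ ≈ 0.995.
p = a·p₁ + b·p₂ ≈ (-0.070, -0.730, 0.679); φ = arcsin(p_z) ≈ 42.79°, λ = atan2(p_y, p_x) ≈ -95.49°.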